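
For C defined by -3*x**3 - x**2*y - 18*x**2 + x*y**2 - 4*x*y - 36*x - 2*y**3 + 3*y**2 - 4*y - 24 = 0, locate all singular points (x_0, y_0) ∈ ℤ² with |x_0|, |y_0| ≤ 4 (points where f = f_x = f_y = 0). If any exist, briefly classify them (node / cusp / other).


Singular points: {(-2, 0)}; classification: cusp.

Compute partial derivatives:
  f_x = -9*x**2 - 2*x*y - 36*x + y**2 - 4*y - 36.
  f_y = -x**2 + 2*x*y - 4*x - 6*y**2 + 6*y - 4.
Scan x_0 ∈ {−4, ..., 4}. For each x_0, f_y(x_0, y) is a polynomial in y; find its integer roots y ∈ {−4, ..., 4}, then test f_x and f at those candidates.
  x = -4: f_y(-4, y) = -6*y**2 - 2*y - 4; no integer root y with |y| ≤ 4.
  x = -3: f_y(-3, y) = -6*y**2 - 1; no integer root y with |y| ≤ 4.
  x = -2: f_y(-2, y) = -6*y**2 + 2*y; vanishes at y ∈ {0}. (-2, 0): f_x = 0, f = 0 — SINGULAR.
  x = -1: f_y(-1, y) = -6*y**2 + 4*y - 1; no integer root y with |y| ≤ 4.
  x = 0: f_y(0, y) = -6*y**2 + 6*y - 4; no integer root y with |y| ≤ 4.
  x = 1: f_y(1, y) = -6*y**2 + 8*y - 9; no integer root y with |y| ≤ 4.
  x = 2: f_y(2, y) = -6*y**2 + 10*y - 16; no integer root y with |y| ≤ 4.
  x = 3: f_y(3, y) = -6*y**2 + 12*y - 25; no integer root y with |y| ≤ 4.
  x = 4: f_y(4, y) = -6*y**2 + 14*y - 36; no integer root y with |y| ≤ 4.
Only singular point on the grid: (-2, 0).
Classify: substitute x = -2 + u, y = 0 + v and expand: f = -3*u**3 - u**2*v + u*v**2 - 2*v**3 + v**2.
No constant or linear terms (consistent with a singular point). Quadratic part: v**2. Cubic part: -3*u**3 - u**2*v + u*v**2 - 2*v**3.
The quadratic part v**2 is a perfect square, so there is a single (double) tangent line v = 0, i.e. y = 0. Restricting the cubic part to that line (v = 0) leaves -3*u**3 ≠ 0, so f is not divisible by v and the branch is v² ≈ 3*u**3 to lowest order — this is a cusp.
Classification: cusp.


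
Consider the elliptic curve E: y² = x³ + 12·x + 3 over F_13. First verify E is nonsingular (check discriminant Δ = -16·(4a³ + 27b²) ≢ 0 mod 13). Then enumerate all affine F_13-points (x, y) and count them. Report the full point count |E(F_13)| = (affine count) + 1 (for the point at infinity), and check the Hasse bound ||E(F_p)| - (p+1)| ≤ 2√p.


Affine points = {(0, 4), (0, 9), (1, 4), (1, 9), (2, 3), (2, 10), (3, 1), (3, 12), (7, 1), (7, 12), (8, 0), (11, 6), (11, 7), (12, 4), (12, 9)}; affine count = 15; |E(F_13)| = 16.

Discriminant check: Δ ∝ 4a³ + 27b² = 4·12³ + 27·3² = 4·1728 + 27·9 ≡ 5 (mod 13). Nonzero ⇒ E is nonsingular.
For each x ∈ F_13, compute rhs = x³ + 12·x + 3 mod 13, then count y ∈ F_13 with y² ≡ rhs.
  x = 0: rhs = 3, matching y values: 4, 9 (2 points).
  x = 1: rhs = 3, matching y values: 4, 9 (2 points).
  x = 2: rhs = 9, matching y values: 3, 10 (2 points).
  x = 3: rhs = 1, matching y values: 1, 12 (2 points).
  x = 4: rhs = 11, matching y values: none (0 points).
  x = 5: rhs = 6, matching y values: none (0 points).
  x = 6: rhs = 5, matching y values: none (0 points).
  x = 7: rhs = 1, matching y values: 1, 12 (2 points).
  x = 8: rhs = 0, matching y values: 0 (1 points).
  x = 9: rhs = 8, matching y values: none (0 points).
  x = 10: rhs = 5, matching y values: none (0 points).
  x = 11: rhs = 10, matching y values: 6, 7 (2 points).
  x = 12: rhs = 3, matching y values: 4, 9 (2 points).
Total affine count: 15.
Full point count |E(F_13)| = 15 + 1 = 16.
Hasse bound: |16 − (13+1)| = |2| = 2 ≤ 2√13 ≈ 7.2111 ✓.


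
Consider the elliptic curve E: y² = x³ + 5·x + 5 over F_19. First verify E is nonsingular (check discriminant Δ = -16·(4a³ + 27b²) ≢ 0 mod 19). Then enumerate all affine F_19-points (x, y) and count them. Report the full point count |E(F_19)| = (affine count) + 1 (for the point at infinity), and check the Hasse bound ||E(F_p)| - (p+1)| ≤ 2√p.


Affine points = {(0, 9), (0, 10), (1, 7), (1, 12), (2, 2), (2, 17), (3, 3), (3, 16), (6, 2), (6, 17), (8, 5), (8, 14), (9, 0), (11, 2), (11, 17), (12, 8), (12, 11), (13, 5), (13, 14), (14, 8), (14, 11), (15, 4), (15, 15), (16, 1), (16, 18), (17, 5), (17, 14)}; affine count = 27; |E(F_19)| = 28.

Discriminant check: Δ ∝ 4a³ + 27b² = 4·5³ + 27·5² = 4·125 + 27·25 ≡ 16 (mod 19). Nonzero ⇒ E is nonsingular.
For each x ∈ F_19, compute rhs = x³ + 5·x + 5 mod 19, then count y ∈ F_19 with y² ≡ rhs.
  x = 0: rhs = 5, matching y values: 9, 10 (2 points).
  x = 1: rhs = 11, matching y values: 7, 12 (2 points).
  x = 2: rhs = 4, matching y values: 2, 17 (2 points).
  x = 3: rhs = 9, matching y values: 3, 16 (2 points).
  x = 4: rhs = 13, matching y values: none (0 points).
  x = 5: rhs = 3, matching y values: none (0 points).
  x = 6: rhs = 4, matching y values: 2, 17 (2 points).
  x = 7: rhs = 3, matching y values: none (0 points).
  x = 8: rhs = 6, matching y values: 5, 14 (2 points).
  x = 9: rhs = 0, matching y values: 0 (1 points).
  x = 10: rhs = 10, matching y values: none (0 points).
  x = 11: rhs = 4, matching y values: 2, 17 (2 points).
  x = 12: rhs = 7, matching y values: 8, 11 (2 points).
  x = 13: rhs = 6, matching y values: 5, 14 (2 points).
  x = 14: rhs = 7, matching y values: 8, 11 (2 points).
  x = 15: rhs = 16, matching y values: 4, 15 (2 points).
  x = 16: rhs = 1, matching y values: 1, 18 (2 points).
  x = 17: rhs = 6, matching y values: 5, 14 (2 points).
  x = 18: rhs = 18, matching y values: none (0 points).
Total affine count: 27.
Full point count |E(F_19)| = 27 + 1 = 28.
Hasse bound: |28 − (19+1)| = |8| = 8 ≤ 2√19 ≈ 8.7178 ✓.


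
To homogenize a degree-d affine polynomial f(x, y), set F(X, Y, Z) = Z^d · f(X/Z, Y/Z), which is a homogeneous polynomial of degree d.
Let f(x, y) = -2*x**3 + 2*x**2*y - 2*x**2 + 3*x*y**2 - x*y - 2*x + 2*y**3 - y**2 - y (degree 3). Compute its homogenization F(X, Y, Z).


F(X, Y, Z) = -2*X**3 + 2*X**2*Y - 2*X**2*Z + 3*X*Y**2 - X*Y*Z - 2*X*Z**2 + 2*Y**3 - Y**2*Z - Y*Z**2

deg(f) = 3.
Substitute x = X/Z, y = Y/Z into f, then multiply by Z^3.
  monomial -2·x^3·y^0 ↦ -2·X^3·Y^0·Z^0.
  monomial 2·x^2·y^1 ↦ 2·X^2·Y^1·Z^0.
  monomial -2·x^2·y^0 ↦ -2·X^2·Y^0·Z^1.
  monomial 3·x^1·y^2 ↦ 3·X^1·Y^2·Z^0.
  monomial -1·x^1·y^1 ↦ -1·X^1·Y^1·Z^1.
  monomial -2·x^1·y^0 ↦ -2·X^1·Y^0·Z^2.
  monomial 2·x^0·y^3 ↦ 2·X^0·Y^3·Z^0.
  monomial -1·x^0·y^2 ↦ -1·X^0·Y^2·Z^1.
  monomial -1·x^0·y^1 ↦ -1·X^0·Y^1·Z^2.
Collecting: F(X, Y, Z) = -2*X**3 + 2*X**2*Y - 2*X**2*Z + 3*X*Y**2 - X*Y*Z - 2*X*Z**2 + 2*Y**3 - Y**2*Z - Y*Z**2.


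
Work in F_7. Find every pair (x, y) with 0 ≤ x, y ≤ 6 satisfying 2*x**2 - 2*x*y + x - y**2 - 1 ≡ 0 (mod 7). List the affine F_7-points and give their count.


Affine F_7-points: {(3, 3), (3, 5), (4, 0), (4, 6), (5, 5), (5, 6), (6, 0), (6, 2)}; count = 8.

For each of the 49 pairs (x, y) ∈ F_7², evaluate f(x, y) mod 7. Record the zeros.
  x = 0: [0↦6, 1↦5, 2↦2, 3↦4, 4↦4, 5↦2, 6↦5]  zeros at y ∈ ∅
  x = 1: [0↦2, 1↦6, 2↦1, 3↦1, 4↦6, 5↦2, 6↦3]  zeros at y ∈ ∅
  x = 2: [0↦2, 1↦4, 2↦4, 3↦2, 4↦5, 5↦6, 6↦5]  zeros at y ∈ ∅
  x = 3: [0↦6, 1↦6, 2↦4, 3↦0, 4↦1, 5↦0, 6↦4]  zeros at y ∈ {3, 5}
  x = 4: [0↦0, 1↦5, 2↦1, 3↦2, 4↦1, 5↦5, 6↦0]  zeros at y ∈ {0, 6}
  x = 5: [0↦5, 1↦1, 2↦2, 3↦1, 4↦5, 5↦0, 6↦0]  zeros at y ∈ {5, 6}
  x = 6: [0↦0, 1↦1, 2↦0, 3↦4, 4↦6, 5↦6, 6↦4]  zeros at y ∈ {0, 2}
Collecting zeros: affine points = {(3, 3), (3, 5), (4, 0), (4, 6), (5, 5), (5, 6), (6, 0), (6, 2)}.
Total count |C(F_7)_aff| = 8.


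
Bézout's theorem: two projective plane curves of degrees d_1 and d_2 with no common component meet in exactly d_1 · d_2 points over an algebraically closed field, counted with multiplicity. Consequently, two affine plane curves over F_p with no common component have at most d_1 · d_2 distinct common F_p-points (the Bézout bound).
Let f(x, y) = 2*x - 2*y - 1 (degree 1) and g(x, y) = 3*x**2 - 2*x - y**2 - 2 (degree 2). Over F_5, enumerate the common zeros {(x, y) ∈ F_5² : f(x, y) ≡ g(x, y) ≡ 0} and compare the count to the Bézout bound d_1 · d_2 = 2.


Common zeros: {(1, 3), (2, 4)}; count = 2; Bézout bound = 2.

deg(f) = 1, deg(g) = 2, so Bézout bound = 2.
Scan x ∈ F_5. For each x, list the y ∈ F_5 with f(x, y) ≡ 0 and those with g(x, y) ≡ 0 (mod 5); the common zeros in that column are the intersection.
  x = 0: f ≡ 0 at y ∈ {2}; g ≡ 0 at y ∈ ∅; common: ∅.
  x = 1: f ≡ 0 at y ∈ {3}; g ≡ 0 at y ∈ {2, 3}; common: {3}.
  x = 2: f ≡ 0 at y ∈ {4}; g ≡ 0 at y ∈ {1, 4}; common: {4}.
  x = 3: f ≡ 0 at y ∈ {0}; g ≡ 0 at y ∈ {2, 3}; common: ∅.
  x = 4: f ≡ 0 at y ∈ {1}; g ≡ 0 at y ∈ ∅; common: ∅.
Collecting: common zeros = {(1, 3), (2, 4)}, so the count is 2.
Comparison with the Bézout bound: 2 ≤ 2 = deg(f)·deg(g), as expected for curves with no common component (the bound is attained).


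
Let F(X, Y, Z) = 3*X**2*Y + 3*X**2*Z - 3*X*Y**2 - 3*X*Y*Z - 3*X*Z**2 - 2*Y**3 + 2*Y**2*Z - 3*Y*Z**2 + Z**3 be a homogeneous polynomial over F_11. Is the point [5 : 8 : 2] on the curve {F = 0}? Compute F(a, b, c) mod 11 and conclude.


F(5,8,2) ≡ 9 (mod 11); P is NOT on the curve.

Evaluate F(5, 8, 2) term-by-term (mod 11).
  3*X**2*Y ↦ 3·25·8·1 = 600
  3*X**2*Z ↦ 3·25·1·2 = 150
  -3*X*Y**2 ↦ -3·5·64·1 = -960
  -3*X*Y*Z ↦ -3·5·8·2 = -240
  -3*X*Z**2 ↦ -3·5·1·4 = -60
  -2*Y**3 ↦ -2·1·512·1 = -1024
  2*Y**2*Z ↦ 2·1·64·2 = 256
  -3*Y*Z**2 ↦ -3·1·8·4 = -96
  Z**3 ↦ 1·1·1·8 = 8
Sum: F(5, 8, 2) = (600) + (150) + (-960) + (-240) + (-60) + (-1024) + (256) + (-96) + (8) = -1366.
Reducing mod 11: -1366 ≡ 9 (mod 11).
Since F(a, b, c) ≡ 9 ≠ 0 (mod 11), P does NOT lie on the curve.


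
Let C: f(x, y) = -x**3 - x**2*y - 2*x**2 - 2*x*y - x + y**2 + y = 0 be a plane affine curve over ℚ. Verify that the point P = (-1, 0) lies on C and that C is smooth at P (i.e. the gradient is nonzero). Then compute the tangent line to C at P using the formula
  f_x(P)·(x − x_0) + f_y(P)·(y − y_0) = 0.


Tangent line at P: 2*y = 0.

Step 1: f(-1, 0) = 0, so P lies on C.
Step 2: partial derivatives
  f_x(x, y) = -3*x**2 - 2*x*y - 4*x - 2*y - 1, f_y(x, y) = -x**2 - 2*x + 2*y + 1.
  f_x(P) = 0, f_y(P) = 2 (gradient nonzero, so P is smooth).
Step 3: tangent line at P: 0·(x − -1) + 2·(y − 0) = 0.
Expanding: 2*y = 0.


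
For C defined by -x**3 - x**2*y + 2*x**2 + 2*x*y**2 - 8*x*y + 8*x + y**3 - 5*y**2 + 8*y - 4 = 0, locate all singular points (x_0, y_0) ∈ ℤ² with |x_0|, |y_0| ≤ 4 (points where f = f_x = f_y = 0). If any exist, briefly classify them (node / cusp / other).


Singular points: {(0, 2)}; classification: cusp.

Compute partial derivatives:
  f_x = -3*x**2 - 2*x*y + 4*x + 2*y**2 - 8*y + 8.
  f_y = -x**2 + 4*x*y - 8*x + 3*y**2 - 10*y + 8.
Scan x_0 ∈ {−4, ..., 4}. For each x_0, f_y(x_0, y) is a polynomial in y; find its integer roots y ∈ {−4, ..., 4}, then test f_x and f at those candidates.
  x = -4: f_y(-4, y) = 3*y**2 - 26*y + 24; no integer root y with |y| ≤ 4.
  x = -3: f_y(-3, y) = 3*y**2 - 22*y + 23; no integer root y with |y| ≤ 4.
  x = -2: f_y(-2, y) = 3*y**2 - 18*y + 20; no integer root y with |y| ≤ 4.
  x = -1: f_y(-1, y) = 3*y**2 - 14*y + 15; vanishes at y ∈ {3}. (-1, 3): f_x = 1 ≠ 0.
  x = 0: f_y(0, y) = 3*y**2 - 10*y + 8; vanishes at y ∈ {2}. (0, 2): f_x = 0, f = 0 — SINGULAR.
  x = 1: f_y(1, y) = 3*y**2 - 6*y - 1; no integer root y with |y| ≤ 4.
  x = 2: f_y(2, y) = 3*y**2 - 2*y - 12; no integer root y with |y| ≤ 4.
  x = 3: f_y(3, y) = 3*y**2 + 2*y - 25; no integer root y with |y| ≤ 4.
  x = 4: f_y(4, y) = 3*y**2 + 6*y - 40; no integer root y with |y| ≤ 4.
Only singular point on the grid: (0, 2).
Classify: substitute x = 0 + u, y = 2 + v and expand: f = -u**3 - u**2*v + 2*u*v**2 + v**3 + v**2.
No constant or linear terms (consistent with a singular point). Quadratic part: v**2. Cubic part: -u**3 - u**2*v + 2*u*v**2 + v**3.
The quadratic part v**2 is a perfect square, so there is a single (double) tangent line v = 0, i.e. y = 2. Restricting the cubic part to that line (v = 0) leaves -u**3 ≠ 0, so f is not divisible by v and the branch is v² ≈ u**3 to lowest order — this is a cusp.
Classification: cusp.


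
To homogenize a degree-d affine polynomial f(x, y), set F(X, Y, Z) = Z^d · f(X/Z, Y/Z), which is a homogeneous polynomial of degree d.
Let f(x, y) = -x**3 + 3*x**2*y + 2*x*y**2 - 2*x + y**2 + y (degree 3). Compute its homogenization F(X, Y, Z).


F(X, Y, Z) = -X**3 + 3*X**2*Y + 2*X*Y**2 - 2*X*Z**2 + Y**2*Z + Y*Z**2

deg(f) = 3.
Substitute x = X/Z, y = Y/Z into f, then multiply by Z^3.
  monomial -1·x^3·y^0 ↦ -1·X^3·Y^0·Z^0.
  monomial 3·x^2·y^1 ↦ 3·X^2·Y^1·Z^0.
  monomial 2·x^1·y^2 ↦ 2·X^1·Y^2·Z^0.
  monomial -2·x^1·y^0 ↦ -2·X^1·Y^0·Z^2.
  monomial 1·x^0·y^2 ↦ 1·X^0·Y^2·Z^1.
  monomial 1·x^0·y^1 ↦ 1·X^0·Y^1·Z^2.
Collecting: F(X, Y, Z) = -X**3 + 3*X**2*Y + 2*X*Y**2 - 2*X*Z**2 + Y**2*Z + Y*Z**2.


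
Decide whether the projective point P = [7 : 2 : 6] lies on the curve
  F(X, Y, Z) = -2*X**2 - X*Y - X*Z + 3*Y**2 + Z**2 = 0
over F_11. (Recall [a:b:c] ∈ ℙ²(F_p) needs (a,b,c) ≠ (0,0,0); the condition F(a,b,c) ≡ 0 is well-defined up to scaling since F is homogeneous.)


F(7,2,6) ≡ 4 (mod 11); P is NOT on the curve.

Evaluate F(7, 2, 6) term-by-term (mod 11).
  -2*X**2 ↦ -2·49·1·1 = -98
  -X*Y ↦ -1·7·2·1 = -14
  -X*Z ↦ -1·7·1·6 = -42
  3*Y**2 ↦ 3·1·4·1 = 12
  Z**2 ↦ 1·1·1·36 = 36
Sum: F(7, 2, 6) = (-98) + (-14) + (-42) + (12) + (36) = -106.
Reducing mod 11: -106 ≡ 4 (mod 11).
Since F(a, b, c) ≡ 4 ≠ 0 (mod 11), P does NOT lie on the curve.


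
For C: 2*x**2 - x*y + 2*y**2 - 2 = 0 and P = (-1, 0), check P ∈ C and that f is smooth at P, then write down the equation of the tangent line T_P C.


Tangent line at P: -4*x + y - 4 = 0.

Step 1: f(-1, 0) = 0, so P lies on C.
Step 2: partial derivatives
  f_x(x, y) = 4*x - y, f_y(x, y) = -x + 4*y.
  f_x(P) = -4, f_y(P) = 1 (gradient nonzero, so P is smooth).
Step 3: tangent line at P: -4·(x − -1) + 1·(y − 0) = 0.
Expanding: -4*x + y - 4 = 0.


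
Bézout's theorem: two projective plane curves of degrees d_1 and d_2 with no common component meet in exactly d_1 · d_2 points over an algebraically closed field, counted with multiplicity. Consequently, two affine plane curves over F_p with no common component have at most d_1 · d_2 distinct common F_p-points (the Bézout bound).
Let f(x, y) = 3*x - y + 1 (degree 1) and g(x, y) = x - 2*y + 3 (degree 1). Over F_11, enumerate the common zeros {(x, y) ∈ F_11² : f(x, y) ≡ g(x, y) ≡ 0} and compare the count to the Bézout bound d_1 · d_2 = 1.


Common zeros: {(9, 6)}; count = 1; Bézout bound = 1.

deg(f) = 1, deg(g) = 1, so Bézout bound = 1.
Scan x ∈ F_11. For each x, list the y ∈ F_11 with f(x, y) ≡ 0 and those with g(x, y) ≡ 0 (mod 11); the common zeros in that column are the intersection.
  x = 0: f ≡ 0 at y ∈ {1}; g ≡ 0 at y ∈ {7}; common: ∅.
  x = 1: f ≡ 0 at y ∈ {4}; g ≡ 0 at y ∈ {2}; common: ∅.
  x = 2: f ≡ 0 at y ∈ {7}; g ≡ 0 at y ∈ {8}; common: ∅.
  x = 3: f ≡ 0 at y ∈ {10}; g ≡ 0 at y ∈ {3}; common: ∅.
  x = 4: f ≡ 0 at y ∈ {2}; g ≡ 0 at y ∈ {9}; common: ∅.
  x = 5: f ≡ 0 at y ∈ {5}; g ≡ 0 at y ∈ {4}; common: ∅.
  x = 6: f ≡ 0 at y ∈ {8}; g ≡ 0 at y ∈ {10}; common: ∅.
  x = 7: f ≡ 0 at y ∈ {0}; g ≡ 0 at y ∈ {5}; common: ∅.
  x = 8: f ≡ 0 at y ∈ {3}; g ≡ 0 at y ∈ {0}; common: ∅.
  x = 9: f ≡ 0 at y ∈ {6}; g ≡ 0 at y ∈ {6}; common: {6}.
  x = 10: f ≡ 0 at y ∈ {9}; g ≡ 0 at y ∈ {1}; common: ∅.
Collecting: common zeros = {(9, 6)}, so the count is 1.
Comparison with the Bézout bound: 1 ≤ 1 = deg(f)·deg(g), as expected for curves with no common component (the bound is attained).


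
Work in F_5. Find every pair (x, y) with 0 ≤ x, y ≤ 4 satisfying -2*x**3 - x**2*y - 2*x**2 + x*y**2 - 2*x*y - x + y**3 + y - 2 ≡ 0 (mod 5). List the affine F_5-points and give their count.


Affine F_5-points: {(0, 1), (1, 4), (2, 4), (3, 2), (3, 3), (4, 4)}; count = 6.

For each of the 25 pairs (x, y) ∈ F_5², evaluate f(x, y) mod 5. Record the zeros.
  x = 0: [0↦3, 1↦0, 2↦3, 3↦3, 4↦1]  zeros at y ∈ {1}
  x = 1: [0↦3, 1↦3, 2↦1, 3↦3, 4↦0]  zeros at y ∈ {4}
  x = 2: [0↦2, 1↦3, 2↦4, 3↦1, 4↦0]  zeros at y ∈ {4}
  x = 3: [0↦3, 1↦3, 2↦0, 3↦0, 4↦4]  zeros at y ∈ {2, 3}
  x = 4: [0↦4, 1↦1, 2↦2, 3↦3, 4↦0]  zeros at y ∈ {4}
Collecting zeros: affine points = {(0, 1), (1, 4), (2, 4), (3, 2), (3, 3), (4, 4)}.
Total count |C(F_5)_aff| = 6.


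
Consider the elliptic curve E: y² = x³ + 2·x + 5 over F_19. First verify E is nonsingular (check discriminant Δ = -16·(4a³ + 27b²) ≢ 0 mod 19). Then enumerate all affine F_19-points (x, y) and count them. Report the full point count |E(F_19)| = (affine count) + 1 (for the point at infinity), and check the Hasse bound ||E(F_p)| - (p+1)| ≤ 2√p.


Affine points = {(0, 9), (0, 10), (2, 6), (2, 13), (3, 0), (4, 1), (4, 18), (5, 8), (5, 11), (6, 9), (6, 10), (7, 1), (7, 18), (8, 1), (8, 18), (9, 7), (9, 12), (11, 3), (11, 16), (12, 3), (12, 16), (13, 9), (13, 10), (15, 3), (15, 16)}; affine count = 25; |E(F_19)| = 26.

Discriminant check: Δ ∝ 4a³ + 27b² = 4·2³ + 27·5² = 4·8 + 27·25 ≡ 4 (mod 19). Nonzero ⇒ E is nonsingular.
For each x ∈ F_19, compute rhs = x³ + 2·x + 5 mod 19, then count y ∈ F_19 with y² ≡ rhs.
  x = 0: rhs = 5, matching y values: 9, 10 (2 points).
  x = 1: rhs = 8, matching y values: none (0 points).
  x = 2: rhs = 17, matching y values: 6, 13 (2 points).
  x = 3: rhs = 0, matching y values: 0 (1 points).
  x = 4: rhs = 1, matching y values: 1, 18 (2 points).
  x = 5: rhs = 7, matching y values: 8, 11 (2 points).
  x = 6: rhs = 5, matching y values: 9, 10 (2 points).
  x = 7: rhs = 1, matching y values: 1, 18 (2 points).
  x = 8: rhs = 1, matching y values: 1, 18 (2 points).
  x = 9: rhs = 11, matching y values: 7, 12 (2 points).
  x = 10: rhs = 18, matching y values: none (0 points).
  x = 11: rhs = 9, matching y values: 3, 16 (2 points).
  x = 12: rhs = 9, matching y values: 3, 16 (2 points).
  x = 13: rhs = 5, matching y values: 9, 10 (2 points).
  x = 14: rhs = 3, matching y values: none (0 points).
  x = 15: rhs = 9, matching y values: 3, 16 (2 points).
  x = 16: rhs = 10, matching y values: none (0 points).
  x = 17: rhs = 12, matching y values: none (0 points).
  x = 18: rhs = 2, matching y values: none (0 points).
Total affine count: 25.
Full point count |E(F_19)| = 25 + 1 = 26.
Hasse bound: |26 − (19+1)| = |6| = 6 ≤ 2√19 ≈ 8.7178 ✓.


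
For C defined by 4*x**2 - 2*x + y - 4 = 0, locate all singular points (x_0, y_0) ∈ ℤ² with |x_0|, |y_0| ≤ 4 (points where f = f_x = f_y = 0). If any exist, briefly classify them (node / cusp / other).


No singular points in the scanned grid; C is smooth there.

Compute partial derivatives:
  f_x = 8*x - 2.
  f_y = 1.
f_y = 1 is a nonzero constant, so f_y never vanishes: no point (x, y) can satisfy f = f_x = f_y = 0. In particular no (x, y) ∈ {−4, ..., 4}² is singular; the curve is smooth.


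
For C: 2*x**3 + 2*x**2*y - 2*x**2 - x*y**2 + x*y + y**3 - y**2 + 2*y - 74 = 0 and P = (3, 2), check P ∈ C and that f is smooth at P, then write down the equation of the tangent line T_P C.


Tangent line at P: 64*x + 19*y - 230 = 0.

Step 1: f(3, 2) = 0, so P lies on C.
Step 2: partial derivatives
  f_x(x, y) = 6*x**2 + 4*x*y - 4*x - y**2 + y, f_y(x, y) = 2*x**2 - 2*x*y + x + 3*y**2 - 2*y + 2.
  f_x(P) = 64, f_y(P) = 19 (gradient nonzero, so P is smooth).
Step 3: tangent line at P: 64·(x − 3) + 19·(y − 2) = 0.
Expanding: 64*x + 19*y - 230 = 0.


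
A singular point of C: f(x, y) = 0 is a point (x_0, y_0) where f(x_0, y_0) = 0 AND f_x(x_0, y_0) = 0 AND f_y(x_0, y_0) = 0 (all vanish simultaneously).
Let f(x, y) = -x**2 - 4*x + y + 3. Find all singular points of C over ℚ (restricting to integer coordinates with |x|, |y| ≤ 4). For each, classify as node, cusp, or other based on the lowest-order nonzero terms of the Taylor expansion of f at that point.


No singular points in the scanned grid; C is smooth there.

Compute partial derivatives:
  f_x = -2*x - 4.
  f_y = 1.
f_y = 1 is a nonzero constant, so f_y never vanishes: no point (x, y) can satisfy f = f_x = f_y = 0. In particular no (x, y) ∈ {−4, ..., 4}² is singular; the curve is smooth.


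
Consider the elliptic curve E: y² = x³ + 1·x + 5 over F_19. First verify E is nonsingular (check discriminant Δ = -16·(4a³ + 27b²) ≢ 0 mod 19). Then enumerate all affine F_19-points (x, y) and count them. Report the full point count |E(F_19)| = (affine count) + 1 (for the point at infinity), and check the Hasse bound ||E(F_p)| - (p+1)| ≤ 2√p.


Affine points = {(0, 9), (0, 10), (1, 8), (1, 11), (3, 4), (3, 15), (4, 4), (4, 15), (11, 6), (11, 13), (12, 4), (12, 15), (13, 7), (13, 12)}; affine count = 14; |E(F_19)| = 15.

Discriminant check: Δ ∝ 4a³ + 27b² = 4·1³ + 27·5² = 4·1 + 27·25 ≡ 14 (mod 19). Nonzero ⇒ E is nonsingular.
For each x ∈ F_19, compute rhs = x³ + 1·x + 5 mod 19, then count y ∈ F_19 with y² ≡ rhs.
  x = 0: rhs = 5, matching y values: 9, 10 (2 points).
  x = 1: rhs = 7, matching y values: 8, 11 (2 points).
  x = 2: rhs = 15, matching y values: none (0 points).
  x = 3: rhs = 16, matching y values: 4, 15 (2 points).
  x = 4: rhs = 16, matching y values: 4, 15 (2 points).
  x = 5: rhs = 2, matching y values: none (0 points).
  x = 6: rhs = 18, matching y values: none (0 points).
  x = 7: rhs = 13, matching y values: none (0 points).
  x = 8: rhs = 12, matching y values: none (0 points).
  x = 9: rhs = 2, matching y values: none (0 points).
  x = 10: rhs = 8, matching y values: none (0 points).
  x = 11: rhs = 17, matching y values: 6, 13 (2 points).
  x = 12: rhs = 16, matching y values: 4, 15 (2 points).
  x = 13: rhs = 11, matching y values: 7, 12 (2 points).
  x = 14: rhs = 8, matching y values: none (0 points).
  x = 15: rhs = 13, matching y values: none (0 points).
  x = 16: rhs = 13, matching y values: none (0 points).
  x = 17: rhs = 14, matching y values: none (0 points).
  x = 18: rhs = 3, matching y values: none (0 points).
Total affine count: 14.
Full point count |E(F_19)| = 14 + 1 = 15.
Hasse bound: |15 − (19+1)| = |-5| = 5 ≤ 2√19 ≈ 8.7178 ✓.


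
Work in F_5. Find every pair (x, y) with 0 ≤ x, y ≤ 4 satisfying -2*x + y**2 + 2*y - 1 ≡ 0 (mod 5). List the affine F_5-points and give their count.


Affine F_5-points: {(1, 1), (1, 2), (2, 0), (2, 3), (4, 4)}; count = 5.

For each of the 25 pairs (x, y) ∈ F_5², evaluate f(x, y) mod 5. Record the zeros.
  x = 0: [0↦4, 1↦2, 2↦2, 3↦4, 4↦3]  zeros at y ∈ ∅
  x = 1: [0↦2, 1↦0, 2↦0, 3↦2, 4↦1]  zeros at y ∈ {1, 2}
  x = 2: [0↦0, 1↦3, 2↦3, 3↦0, 4↦4]  zeros at y ∈ {0, 3}
  x = 3: [0↦3, 1↦1, 2↦1, 3↦3, 4↦2]  zeros at y ∈ ∅
  x = 4: [0↦1, 1↦4, 2↦4, 3↦1, 4↦0]  zeros at y ∈ {4}
Collecting zeros: affine points = {(1, 1), (1, 2), (2, 0), (2, 3), (4, 4)}.
Total count |C(F_5)_aff| = 5.


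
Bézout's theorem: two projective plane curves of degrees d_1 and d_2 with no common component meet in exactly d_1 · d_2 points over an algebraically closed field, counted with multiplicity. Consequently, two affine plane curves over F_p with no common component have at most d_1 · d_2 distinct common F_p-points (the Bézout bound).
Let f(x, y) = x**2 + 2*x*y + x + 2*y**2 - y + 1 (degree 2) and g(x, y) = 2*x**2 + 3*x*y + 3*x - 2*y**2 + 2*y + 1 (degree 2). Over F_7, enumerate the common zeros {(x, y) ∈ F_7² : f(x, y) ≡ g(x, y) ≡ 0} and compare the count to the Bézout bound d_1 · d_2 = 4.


Common zeros: ∅; count = 0; Bézout bound = 4.

deg(f) = 2, deg(g) = 2, so Bézout bound = 4.
Scan x ∈ F_7. For each x, list the y ∈ F_7 with f(x, y) ≡ 0 and those with g(x, y) ≡ 0 (mod 7); the common zeros in that column are the intersection.
  x = 0: f ≡ 0 at y ∈ {2}; g ≡ 0 at y ∈ ∅; common: ∅.
  x = 1: f ≡ 0 at y ∈ ∅; g ≡ 0 at y ∈ ∅; common: ∅.
  x = 2: f ≡ 0 at y ∈ {0, 2}; g ≡ 0 at y ∈ {1, 3}; common: ∅.
  x = 3: f ≡ 0 at y ∈ ∅; g ≡ 0 at y ∈ {0, 2}; common: ∅.
  x = 4: f ≡ 0 at y ∈ {0}; g ≡ 0 at y ∈ ∅; common: ∅.
  x = 5: f ≡ 0 at y ∈ {1, 5}; g ≡ 0 at y ∈ ∅; common: ∅.
  x = 6: f ≡ 0 at y ∈ {1, 4}; g ≡ 0 at y ∈ {0, 3}; common: ∅.
Collecting: common zeros = ∅, so the count is 0.
Comparison with the Bézout bound: 0 ≤ 4 = deg(f)·deg(g), as expected for curves with no common component (the affine F_7-count falls short of the bound because intersections may lie at infinity, over extension fields, or carry multiplicity).


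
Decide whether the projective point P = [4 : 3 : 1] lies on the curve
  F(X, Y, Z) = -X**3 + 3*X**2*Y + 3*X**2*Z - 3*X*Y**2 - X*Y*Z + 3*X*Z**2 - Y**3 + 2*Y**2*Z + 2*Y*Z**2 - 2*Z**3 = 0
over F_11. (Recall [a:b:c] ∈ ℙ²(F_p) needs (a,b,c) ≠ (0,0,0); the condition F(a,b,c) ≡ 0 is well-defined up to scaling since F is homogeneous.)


F(4,3,1) ≡ 4 (mod 11); P is NOT on the curve.

Evaluate F(4, 3, 1) term-by-term (mod 11).
  -X**3 ↦ -1·64·1·1 = -64
  3*X**2*Y ↦ 3·16·3·1 = 144
  3*X**2*Z ↦ 3·16·1·1 = 48
  -3*X*Y**2 ↦ -3·4·9·1 = -108
  -X*Y*Z ↦ -1·4·3·1 = -12
  3*X*Z**2 ↦ 3·4·1·1 = 12
  -Y**3 ↦ -1·1·27·1 = -27
  2*Y**2*Z ↦ 2·1·9·1 = 18
  2*Y*Z**2 ↦ 2·1·3·1 = 6
  -2*Z**3 ↦ -2·1·1·1 = -2
Sum: F(4, 3, 1) = (-64) + (144) + (48) + (-108) + (-12) + (12) + (-27) + (18) + (6) + (-2) = 15.
Reducing mod 11: 15 ≡ 4 (mod 11).
Since F(a, b, c) ≡ 4 ≠ 0 (mod 11), P does NOT lie on the curve.


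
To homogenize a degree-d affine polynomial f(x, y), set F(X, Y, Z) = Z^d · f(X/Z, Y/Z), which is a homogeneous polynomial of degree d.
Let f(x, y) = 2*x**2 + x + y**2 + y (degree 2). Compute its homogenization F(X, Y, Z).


F(X, Y, Z) = 2*X**2 + X*Z + Y**2 + Y*Z

deg(f) = 2.
Substitute x = X/Z, y = Y/Z into f, then multiply by Z^2.
  monomial 2·x^2·y^0 ↦ 2·X^2·Y^0·Z^0.
  monomial 1·x^1·y^0 ↦ 1·X^1·Y^0·Z^1.
  monomial 1·x^0·y^2 ↦ 1·X^0·Y^2·Z^0.
  monomial 1·x^0·y^1 ↦ 1·X^0·Y^1·Z^1.
Collecting: F(X, Y, Z) = 2*X**2 + X*Z + Y**2 + Y*Z.


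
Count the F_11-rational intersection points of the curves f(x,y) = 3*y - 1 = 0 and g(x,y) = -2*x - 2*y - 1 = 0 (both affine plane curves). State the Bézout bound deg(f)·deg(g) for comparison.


Common zeros: {(1, 4)}; count = 1; Bézout bound = 1.

deg(f) = 1, deg(g) = 1, so Bézout bound = 1.
Scan x ∈ F_11. For each x, list the y ∈ F_11 with f(x, y) ≡ 0 and those with g(x, y) ≡ 0 (mod 11); the common zeros in that column are the intersection.
  x = 0: f ≡ 0 at y ∈ {4}; g ≡ 0 at y ∈ {5}; common: ∅.
  x = 1: f ≡ 0 at y ∈ {4}; g ≡ 0 at y ∈ {4}; common: {4}.
  x = 2: f ≡ 0 at y ∈ {4}; g ≡ 0 at y ∈ {3}; common: ∅.
  x = 3: f ≡ 0 at y ∈ {4}; g ≡ 0 at y ∈ {2}; common: ∅.
  x = 4: f ≡ 0 at y ∈ {4}; g ≡ 0 at y ∈ {1}; common: ∅.
  x = 5: f ≡ 0 at y ∈ {4}; g ≡ 0 at y ∈ {0}; common: ∅.
  x = 6: f ≡ 0 at y ∈ {4}; g ≡ 0 at y ∈ {10}; common: ∅.
  x = 7: f ≡ 0 at y ∈ {4}; g ≡ 0 at y ∈ {9}; common: ∅.
  x = 8: f ≡ 0 at y ∈ {4}; g ≡ 0 at y ∈ {8}; common: ∅.
  x = 9: f ≡ 0 at y ∈ {4}; g ≡ 0 at y ∈ {7}; common: ∅.
  x = 10: f ≡ 0 at y ∈ {4}; g ≡ 0 at y ∈ {6}; common: ∅.
Collecting: common zeros = {(1, 4)}, so the count is 1.
Comparison with the Bézout bound: 1 ≤ 1 = deg(f)·deg(g), as expected for curves with no common component (the bound is attained).


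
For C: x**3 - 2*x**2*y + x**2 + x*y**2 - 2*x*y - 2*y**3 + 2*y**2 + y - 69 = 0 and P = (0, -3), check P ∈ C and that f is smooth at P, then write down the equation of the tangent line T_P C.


Tangent line at P: 15*x - 65*y - 195 = 0.

Step 1: f(0, -3) = 0, so P lies on C.
Step 2: partial derivatives
  f_x(x, y) = 3*x**2 - 4*x*y + 2*x + y**2 - 2*y, f_y(x, y) = -2*x**2 + 2*x*y - 2*x - 6*y**2 + 4*y + 1.
  f_x(P) = 15, f_y(P) = -65 (gradient nonzero, so P is smooth).
Step 3: tangent line at P: 15·(x − 0) + -65·(y − -3) = 0.
Expanding: 15*x - 65*y - 195 = 0.


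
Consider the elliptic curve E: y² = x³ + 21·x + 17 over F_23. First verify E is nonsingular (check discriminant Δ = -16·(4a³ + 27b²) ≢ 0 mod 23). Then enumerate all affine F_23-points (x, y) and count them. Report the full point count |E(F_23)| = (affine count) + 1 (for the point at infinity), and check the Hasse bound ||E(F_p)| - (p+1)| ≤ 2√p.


Affine points = {(1, 4), (1, 19), (4, 2), (4, 21), (7, 1), (7, 22), (10, 10), (10, 13), (13, 7), (13, 16), (15, 2), (15, 21), (21, 6), (21, 17), (22, 8), (22, 15)}; affine count = 16; |E(F_23)| = 17.

Discriminant check: Δ ∝ 4a³ + 27b² = 4·21³ + 27·17² = 4·9261 + 27·289 ≡ 20 (mod 23). Nonzero ⇒ E is nonsingular.
For each x ∈ F_23, compute rhs = x³ + 21·x + 17 mod 23, then count y ∈ F_23 with y² ≡ rhs.
  x = 0: rhs = 17, matching y values: none (0 points).
  x = 1: rhs = 16, matching y values: 4, 19 (2 points).
  x = 2: rhs = 21, matching y values: none (0 points).
  x = 3: rhs = 15, matching y values: none (0 points).
  x = 4: rhs = 4, matching y values: 2, 21 (2 points).
  x = 5: rhs = 17, matching y values: none (0 points).
  x = 6: rhs = 14, matching y values: none (0 points).
  x = 7: rhs = 1, matching y values: 1, 22 (2 points).
  x = 8: rhs = 7, matching y values: none (0 points).
  x = 9: rhs = 15, matching y values: none (0 points).
  x = 10: rhs = 8, matching y values: 10, 13 (2 points).
  x = 11: rhs = 15, matching y values: none (0 points).
  x = 12: rhs = 19, matching y values: none (0 points).
  x = 13: rhs = 3, matching y values: 7, 16 (2 points).
  x = 14: rhs = 19, matching y values: none (0 points).
  x = 15: rhs = 4, matching y values: 2, 21 (2 points).
  x = 16: rhs = 10, matching y values: none (0 points).
  x = 17: rhs = 20, matching y values: none (0 points).
  x = 18: rhs = 17, matching y values: none (0 points).
  x = 19: rhs = 7, matching y values: none (0 points).
  x = 20: rhs = 19, matching y values: none (0 points).
  x = 21: rhs = 13, matching y values: 6, 17 (2 points).
  x = 22: rhs = 18, matching y values: 8, 15 (2 points).
Total affine count: 16.
Full point count |E(F_23)| = 16 + 1 = 17.
Hasse bound: |17 − (23+1)| = |-7| = 7 ≤ 2√23 ≈ 9.5917 ✓.


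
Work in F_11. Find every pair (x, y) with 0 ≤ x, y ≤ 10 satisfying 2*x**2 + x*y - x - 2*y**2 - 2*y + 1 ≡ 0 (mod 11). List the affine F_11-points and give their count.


Affine F_11-points: {(0, 2), (0, 8), (2, 3), (2, 8), (4, 5), (4, 7), (5, 2), (5, 5), (8, 0), (8, 3), (9, 0), (9, 9)}; count = 12.

For each of the 121 pairs (x, y) ∈ F_11², evaluate f(x, y) mod 11. Record the zeros.
  x = 0: [0↦1, 1↦8, 2↦0, 3↦10, 4↦5, 5↦7, 6↦5, 7↦10, 8↦0, 9↦8, 10↦1]  zeros at y ∈ {2, 8}
  x = 1: [0↦2, 1↦10, 2↦3, 3↦3, 4↦10, 5↦2, 6↦1, 7↦7, 8↦9, 9↦7, 10↦1]  zeros at y ∈ ∅
  x = 2: [0↦7, 1↦5, 2↦10, 3↦0, 4↦8, 5↦1, 6↦1, 7↦8, 8↦0, 9↦10, 10↦5]  zeros at y ∈ {3, 8}
  x = 3: [0↦5, 1↦4, 2↦10, 3↦1, 4↦10, 5↦4, 6↦5, 7↦2, 8↦6, 9↦6, 10↦2]  zeros at y ∈ ∅
  x = 4: [0↦7, 1↦7, 2↦3, 3↦6, 4↦5, 5↦0, 6↦2, 7↦0, 8↦5, 9↦6, 10↦3]  zeros at y ∈ {5, 7}
  x = 5: [0↦2, 1↦3, 2↦0, 3↦4, 4↦4, 5↦0, 6↦3, 7↦2, 8↦8, 9↦10, 10↦8]  zeros at y ∈ {2, 5}
  x = 6: [0↦1, 1↦3, 2↦1, 3↦6, 4↦7, 5↦4, 6↦8, 7↦8, 8↦4, 9↦7, 10↦6]  zeros at y ∈ ∅
  x = 7: [0↦4, 1↦7, 2↦6, 3↦1, 4↦3, 5↦1, 6↦6, 7↦7, 8↦4, 9↦8, 10↦8]  zeros at y ∈ ∅
  x = 8: [0↦0, 1↦4, 2↦4, 3↦0, 4↦3, 5↦2, 6↦8, 7↦10, 8↦8, 9↦2, 10↦3]  zeros at y ∈ {0, 3}
  x = 9: [0↦0, 1↦5, 2↦6, 3↦3, 4↦7, 5↦7, 6↦3, 7↦6, 8↦5, 9↦0, 10↦2]  zeros at y ∈ {0, 9}
  x = 10: [0↦4, 1↦10, 2↦1, 3↦10, 4↦4, 5↦5, 6↦2, 7↦6, 8↦6, 9↦2, 10↦5]  zeros at y ∈ ∅
Collecting zeros: affine points = {(0, 2), (0, 8), (2, 3), (2, 8), (4, 5), (4, 7), (5, 2), (5, 5), (8, 0), (8, 3), (9, 0), (9, 9)}.
Total count |C(F_11)_aff| = 12.


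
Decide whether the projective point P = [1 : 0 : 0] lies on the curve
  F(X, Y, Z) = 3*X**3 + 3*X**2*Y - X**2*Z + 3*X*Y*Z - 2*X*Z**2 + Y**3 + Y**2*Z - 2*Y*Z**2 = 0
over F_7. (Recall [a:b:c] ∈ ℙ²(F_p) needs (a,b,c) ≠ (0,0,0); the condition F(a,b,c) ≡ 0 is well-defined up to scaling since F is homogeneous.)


F(1,0,0) ≡ 3 (mod 7); P is NOT on the curve.

Evaluate F(1, 0, 0) term-by-term (mod 7).
  3*X**3 ↦ 3·1·1·1 = 3
  3*X**2*Y ↦ 3·1·0·1 = 0
  -X**2*Z ↦ -1·1·1·0 = 0
  3*X*Y*Z ↦ 3·1·0·0 = 0
  -2*X*Z**2 ↦ -2·1·1·0 = 0
  Y**3 ↦ 1·1·0·1 = 0
  Y**2*Z ↦ 1·1·0·0 = 0
  -2*Y*Z**2 ↦ -2·1·0·0 = 0
Sum: F(1, 0, 0) = (3) + (0) + (0) + (0) + (0) + (0) + (0) + (0) = 3.
Reducing mod 7: 3 ≡ 3 (mod 7).
Since F(a, b, c) ≡ 3 ≠ 0 (mod 7), P does NOT lie on the curve.


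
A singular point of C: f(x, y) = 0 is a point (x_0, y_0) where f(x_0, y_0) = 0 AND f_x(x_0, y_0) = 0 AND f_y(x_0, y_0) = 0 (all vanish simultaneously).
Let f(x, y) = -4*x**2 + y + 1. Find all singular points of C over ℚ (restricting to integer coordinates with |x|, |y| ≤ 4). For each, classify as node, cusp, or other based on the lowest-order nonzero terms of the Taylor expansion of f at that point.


No singular points in the scanned grid; C is smooth there.

Compute partial derivatives:
  f_x = -8*x.
  f_y = 1.
f_y = 1 is a nonzero constant, so f_y never vanishes: no point (x, y) can satisfy f = f_x = f_y = 0. In particular no (x, y) ∈ {−4, ..., 4}² is singular; the curve is smooth.


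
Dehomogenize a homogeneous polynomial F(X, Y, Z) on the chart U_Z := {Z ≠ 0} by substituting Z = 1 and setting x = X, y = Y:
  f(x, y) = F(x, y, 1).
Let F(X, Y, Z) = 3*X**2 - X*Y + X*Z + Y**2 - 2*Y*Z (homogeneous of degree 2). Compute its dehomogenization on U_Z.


f(x, y) = 3*x**2 - x*y + x + y**2 - 2*y

On U_Z we set Z = 1. Each monomial c·X^i·Y^j·Z^k in F becomes c·x^i·y^j·1^k = c·x^i·y^j.
Substituting Z = 1: F(X, Y, 1) = 3*x**2 - x*y + x + y**2 - 2*y.
Note: deg(f) ≤ deg(F) = 2; strict inequality happens when F is divisible by Z (lost terms).


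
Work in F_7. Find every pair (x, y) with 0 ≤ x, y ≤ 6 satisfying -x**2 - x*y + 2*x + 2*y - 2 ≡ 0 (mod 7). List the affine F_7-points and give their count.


Affine F_7-points: {(0, 1), (1, 1), (3, 2), (4, 2), (5, 6), (6, 4)}; count = 6.

For each of the 49 pairs (x, y) ∈ F_7², evaluate f(x, y) mod 7. Record the zeros.
  x = 0: [0↦5, 1↦0, 2↦2, 3↦4, 4↦6, 5↦1, 6↦3]  zeros at y ∈ {1}
  x = 1: [0↦6, 1↦0, 2↦1, 3↦2, 4↦3, 5↦4, 6↦5]  zeros at y ∈ {1}
  x = 2: [0↦5, 1↦5, 2↦5, 3↦5, 4↦5, 5↦5, 6↦5]  zeros at y ∈ ∅
  x = 3: [0↦2, 1↦1, 2↦0, 3↦6, 4↦5, 5↦4, 6↦3]  zeros at y ∈ {2}
  x = 4: [0↦4, 1↦2, 2↦0, 3↦5, 4↦3, 5↦1, 6↦6]  zeros at y ∈ {2}
  x = 5: [0↦4, 1↦1, 2↦5, 3↦2, 4↦6, 5↦3, 6↦0]  zeros at y ∈ {6}
  x = 6: [0↦2, 1↦5, 2↦1, 3↦4, 4↦0, 5↦3, 6↦6]  zeros at y ∈ {4}
Collecting zeros: affine points = {(0, 1), (1, 1), (3, 2), (4, 2), (5, 6), (6, 4)}.
Total count |C(F_7)_aff| = 6.


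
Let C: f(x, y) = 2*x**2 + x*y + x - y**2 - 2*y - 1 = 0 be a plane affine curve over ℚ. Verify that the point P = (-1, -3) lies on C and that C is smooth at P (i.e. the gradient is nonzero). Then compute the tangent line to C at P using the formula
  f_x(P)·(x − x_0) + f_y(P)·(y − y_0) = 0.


Tangent line at P: -6*x + 3*y + 3 = 0.

Step 1: f(-1, -3) = 0, so P lies on C.
Step 2: partial derivatives
  f_x(x, y) = 4*x + y + 1, f_y(x, y) = x - 2*y - 2.
  f_x(P) = -6, f_y(P) = 3 (gradient nonzero, so P is smooth).
Step 3: tangent line at P: -6·(x − -1) + 3·(y − -3) = 0.
Expanding: -6*x + 3*y + 3 = 0.


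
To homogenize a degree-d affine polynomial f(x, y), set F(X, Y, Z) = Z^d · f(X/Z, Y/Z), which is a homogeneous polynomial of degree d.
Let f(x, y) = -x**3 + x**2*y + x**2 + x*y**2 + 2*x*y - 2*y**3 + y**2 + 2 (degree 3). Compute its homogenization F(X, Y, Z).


F(X, Y, Z) = -X**3 + X**2*Y + X**2*Z + X*Y**2 + 2*X*Y*Z - 2*Y**3 + Y**2*Z + 2*Z**3

deg(f) = 3.
Substitute x = X/Z, y = Y/Z into f, then multiply by Z^3.
  monomial -1·x^3·y^0 ↦ -1·X^3·Y^0·Z^0.
  monomial 1·x^2·y^1 ↦ 1·X^2·Y^1·Z^0.
  monomial 1·x^2·y^0 ↦ 1·X^2·Y^0·Z^1.
  monomial 1·x^1·y^2 ↦ 1·X^1·Y^2·Z^0.
  monomial 2·x^1·y^1 ↦ 2·X^1·Y^1·Z^1.
  monomial -2·x^0·y^3 ↦ -2·X^0·Y^3·Z^0.
  monomial 1·x^0·y^2 ↦ 1·X^0·Y^2·Z^1.
  monomial 2·x^0·y^0 ↦ 2·X^0·Y^0·Z^3.
Collecting: F(X, Y, Z) = -X**3 + X**2*Y + X**2*Z + X*Y**2 + 2*X*Y*Z - 2*Y**3 + Y**2*Z + 2*Z**3.


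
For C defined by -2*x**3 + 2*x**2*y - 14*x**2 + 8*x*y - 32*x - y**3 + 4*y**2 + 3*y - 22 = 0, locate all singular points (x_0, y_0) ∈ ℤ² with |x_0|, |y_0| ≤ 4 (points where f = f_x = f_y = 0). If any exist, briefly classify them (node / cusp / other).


Singular points: {(-2, 1)}; classification: cusp.

Compute partial derivatives:
  f_x = -6*x**2 + 4*x*y - 28*x + 8*y - 32.
  f_y = 2*x**2 + 8*x - 3*y**2 + 8*y + 3.
Scan x_0 ∈ {−4, ..., 4}. For each x_0, f_y(x_0, y) is a polynomial in y; find its integer roots y ∈ {−4, ..., 4}, then test f_x and f at those candidates.
  x = -4: f_y(-4, y) = -3*y**2 + 8*y + 3; vanishes at y ∈ {3}. (-4, 3): f_x = -40 ≠ 0.
  x = -3: f_y(-3, y) = -3*y**2 + 8*y - 3; no integer root y with |y| ≤ 4.
  x = -2: f_y(-2, y) = -3*y**2 + 8*y - 5; vanishes at y ∈ {1}. (-2, 1): f_x = 0, f = 0 — SINGULAR.
  x = -1: f_y(-1, y) = -3*y**2 + 8*y - 3; no integer root y with |y| ≤ 4.
  x = 0: f_y(0, y) = -3*y**2 + 8*y + 3; vanishes at y ∈ {3}. (0, 3): f_x = -8 ≠ 0.
  x = 1: f_y(1, y) = -3*y**2 + 8*y + 13; no integer root y with |y| ≤ 4.
  x = 2: f_y(2, y) = -3*y**2 + 8*y + 27; no integer root y with |y| ≤ 4.
  x = 3: f_y(3, y) = -3*y**2 + 8*y + 45; no integer root y with |y| ≤ 4.
  x = 4: f_y(4, y) = -3*y**2 + 8*y + 67; no integer root y with |y| ≤ 4.
Only singular point on the grid: (-2, 1).
Classify: substitute x = -2 + u, y = 1 + v and expand: f = -2*u**3 + 2*u**2*v - v**3 + v**2.
No constant or linear terms (consistent with a singular point). Quadratic part: v**2. Cubic part: -2*u**3 + 2*u**2*v - v**3.
The quadratic part v**2 is a perfect square, so there is a single (double) tangent line v = 0, i.e. y = 1. Restricting the cubic part to that line (v = 0) leaves -2*u**3 ≠ 0, so f is not divisible by v and the branch is v² ≈ 2*u**3 to lowest order — this is a cusp.
Classification: cusp.


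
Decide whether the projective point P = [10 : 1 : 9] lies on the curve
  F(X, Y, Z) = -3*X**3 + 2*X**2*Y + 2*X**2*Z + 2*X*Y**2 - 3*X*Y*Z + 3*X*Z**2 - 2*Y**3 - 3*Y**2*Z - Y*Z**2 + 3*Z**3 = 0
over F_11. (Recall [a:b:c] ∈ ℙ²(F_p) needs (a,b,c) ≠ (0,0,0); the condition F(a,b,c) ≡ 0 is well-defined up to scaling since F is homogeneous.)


F(10,1,9) ≡ 1 (mod 11); P is NOT on the curve.

Evaluate F(10, 1, 9) term-by-term (mod 11).
  -3*X**3 ↦ -3·1000·1·1 = -3000
  2*X**2*Y ↦ 2·100·1·1 = 200
  2*X**2*Z ↦ 2·100·1·9 = 1800
  2*X*Y**2 ↦ 2·10·1·1 = 20
  -3*X*Y*Z ↦ -3·10·1·9 = -270
  3*X*Z**2 ↦ 3·10·1·81 = 2430
  -2*Y**3 ↦ -2·1·1·1 = -2
  -3*Y**2*Z ↦ -3·1·1·9 = -27
  -Y*Z**2 ↦ -1·1·1·81 = -81
  3*Z**3 ↦ 3·1·1·729 = 2187
Sum: F(10, 1, 9) = (-3000) + (200) + (1800) + (20) + (-270) + (2430) + (-2) + (-27) + (-81) + (2187) = 3257.
Reducing mod 11: 3257 ≡ 1 (mod 11).
Since F(a, b, c) ≡ 1 ≠ 0 (mod 11), P does NOT lie on the curve.


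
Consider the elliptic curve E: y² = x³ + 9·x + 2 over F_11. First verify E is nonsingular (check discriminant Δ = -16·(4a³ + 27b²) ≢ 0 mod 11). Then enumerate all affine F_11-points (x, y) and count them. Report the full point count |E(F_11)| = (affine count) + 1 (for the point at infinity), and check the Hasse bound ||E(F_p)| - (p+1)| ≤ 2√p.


Affine points = {(1, 1), (1, 10), (3, 1), (3, 10), (4, 5), (4, 6), (7, 1), (7, 10), (8, 5), (8, 6), (9, 3), (9, 8), (10, 5), (10, 6)}; affine count = 14; |E(F_11)| = 15.

Discriminant check: Δ ∝ 4a³ + 27b² = 4·9³ + 27·2² = 4·729 + 27·4 ≡ 10 (mod 11). Nonzero ⇒ E is nonsingular.
For each x ∈ F_11, compute rhs = x³ + 9·x + 2 mod 11, then count y ∈ F_11 with y² ≡ rhs.
  x = 0: rhs = 2, matching y values: none (0 points).
  x = 1: rhs = 1, matching y values: 1, 10 (2 points).
  x = 2: rhs = 6, matching y values: none (0 points).
  x = 3: rhs = 1, matching y values: 1, 10 (2 points).
  x = 4: rhs = 3, matching y values: 5, 6 (2 points).
  x = 5: rhs = 7, matching y values: none (0 points).
  x = 6: rhs = 8, matching y values: none (0 points).
  x = 7: rhs = 1, matching y values: 1, 10 (2 points).
  x = 8: rhs = 3, matching y values: 5, 6 (2 points).
  x = 9: rhs = 9, matching y values: 3, 8 (2 points).
  x = 10: rhs = 3, matching y values: 5, 6 (2 points).
Total affine count: 14.
Full point count |E(F_11)| = 14 + 1 = 15.
Hasse bound: |15 − (11+1)| = |3| = 3 ≤ 2√11 ≈ 6.6332 ✓.
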